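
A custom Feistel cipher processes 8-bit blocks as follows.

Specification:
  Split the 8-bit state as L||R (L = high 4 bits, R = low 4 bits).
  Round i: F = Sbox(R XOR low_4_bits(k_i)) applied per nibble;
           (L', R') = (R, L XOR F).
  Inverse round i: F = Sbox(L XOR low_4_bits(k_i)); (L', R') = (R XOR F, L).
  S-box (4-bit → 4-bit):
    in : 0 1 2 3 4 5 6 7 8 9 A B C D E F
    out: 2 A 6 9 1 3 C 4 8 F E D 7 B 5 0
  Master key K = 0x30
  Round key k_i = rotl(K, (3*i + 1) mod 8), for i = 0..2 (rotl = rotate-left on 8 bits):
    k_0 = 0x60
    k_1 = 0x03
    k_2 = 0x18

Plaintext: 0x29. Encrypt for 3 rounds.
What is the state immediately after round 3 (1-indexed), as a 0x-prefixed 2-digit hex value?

0xCC

s_0 = plaintext = 0x29
s_1 = Round(s_0, k_0) = 0x9D
s_2 = Round(s_1, k_1) = 0xDC
s_3 = Round(s_2, k_2) = 0xCC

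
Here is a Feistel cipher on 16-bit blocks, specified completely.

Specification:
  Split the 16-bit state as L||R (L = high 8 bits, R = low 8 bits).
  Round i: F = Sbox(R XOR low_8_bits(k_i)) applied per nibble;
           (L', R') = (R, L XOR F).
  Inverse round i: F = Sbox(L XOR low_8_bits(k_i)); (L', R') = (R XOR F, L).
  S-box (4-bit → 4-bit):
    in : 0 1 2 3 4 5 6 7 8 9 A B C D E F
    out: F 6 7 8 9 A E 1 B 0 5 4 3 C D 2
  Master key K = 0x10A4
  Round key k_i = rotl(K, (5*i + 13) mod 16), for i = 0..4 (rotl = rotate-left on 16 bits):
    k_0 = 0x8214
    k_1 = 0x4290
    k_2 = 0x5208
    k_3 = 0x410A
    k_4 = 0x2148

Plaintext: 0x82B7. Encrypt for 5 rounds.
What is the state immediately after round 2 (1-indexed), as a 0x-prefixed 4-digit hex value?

s_0 = plaintext = 0x82B7
s_1 = Round(s_0, k_0) = 0xB7DA
s_2 = Round(s_1, k_1) = 0xDA22
s_3 = Round(s_2, k_2) = 0x22AF
s_4 = Round(s_3, k_3) = 0xAF78
s_5 = Round(s_4, k_4) = 0x7820

0xDA22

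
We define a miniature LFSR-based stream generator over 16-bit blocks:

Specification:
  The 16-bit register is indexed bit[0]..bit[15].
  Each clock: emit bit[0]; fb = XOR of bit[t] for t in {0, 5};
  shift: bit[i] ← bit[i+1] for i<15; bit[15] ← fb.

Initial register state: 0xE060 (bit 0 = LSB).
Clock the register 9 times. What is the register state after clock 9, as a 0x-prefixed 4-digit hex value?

0xB1F0

reg_0 = 0xE060
clock 1: out=0, reg = 0xF030
clock 2: out=0, reg = 0xF818
clock 3: out=0, reg = 0x7C0C
clock 4: out=0, reg = 0x3E06
clock 5: out=0, reg = 0x1F03
clock 6: out=1, reg = 0x8F81
clock 7: out=1, reg = 0xC7C0
clock 8: out=0, reg = 0x63E0
clock 9: out=0, reg = 0xB1F0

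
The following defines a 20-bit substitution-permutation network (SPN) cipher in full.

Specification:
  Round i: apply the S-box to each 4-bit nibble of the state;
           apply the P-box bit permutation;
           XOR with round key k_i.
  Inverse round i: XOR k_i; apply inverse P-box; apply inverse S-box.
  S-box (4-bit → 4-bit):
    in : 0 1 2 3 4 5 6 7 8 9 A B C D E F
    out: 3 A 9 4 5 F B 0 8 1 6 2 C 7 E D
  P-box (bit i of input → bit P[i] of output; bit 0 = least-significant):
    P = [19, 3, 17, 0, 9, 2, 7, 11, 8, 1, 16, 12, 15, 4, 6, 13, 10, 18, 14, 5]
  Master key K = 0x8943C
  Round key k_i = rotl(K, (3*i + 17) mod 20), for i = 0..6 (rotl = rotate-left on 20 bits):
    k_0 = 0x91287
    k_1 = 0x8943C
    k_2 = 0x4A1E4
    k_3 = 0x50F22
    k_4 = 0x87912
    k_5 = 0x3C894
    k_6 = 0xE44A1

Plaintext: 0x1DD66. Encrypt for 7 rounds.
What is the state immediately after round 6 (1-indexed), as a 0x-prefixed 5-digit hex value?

0x9CF0F

s_0 = plaintext = 0x1DD66
s_1 = Round(s_0, k_0) = 0x499F8
s_2 = Round(s_1, k_1) = 0x85BBD
s_3 = Round(s_2, k_2) = 0xE019A
s_4 = Round(s_3, k_3) = 0x3DD18
s_5 = Round(s_4, k_4) = 0x9B045
s_6 = Round(s_5, k_5) = 0x9CF0F
s_7 = Round(s_6, k_6) = 0x573E4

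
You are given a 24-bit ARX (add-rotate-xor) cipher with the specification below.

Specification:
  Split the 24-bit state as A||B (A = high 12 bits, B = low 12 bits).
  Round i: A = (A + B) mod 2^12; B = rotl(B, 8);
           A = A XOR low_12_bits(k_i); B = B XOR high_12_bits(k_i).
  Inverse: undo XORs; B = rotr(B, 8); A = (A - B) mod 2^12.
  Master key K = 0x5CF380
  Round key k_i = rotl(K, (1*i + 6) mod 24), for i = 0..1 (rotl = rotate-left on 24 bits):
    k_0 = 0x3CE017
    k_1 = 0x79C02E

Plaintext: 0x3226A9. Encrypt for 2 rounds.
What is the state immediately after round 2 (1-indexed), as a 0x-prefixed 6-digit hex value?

s_0 = plaintext = 0x3226A9
s_1 = Round(s_0, k_0) = 0x9DCAA4
s_2 = Round(s_1, k_1) = 0x4AE336

0x4AE336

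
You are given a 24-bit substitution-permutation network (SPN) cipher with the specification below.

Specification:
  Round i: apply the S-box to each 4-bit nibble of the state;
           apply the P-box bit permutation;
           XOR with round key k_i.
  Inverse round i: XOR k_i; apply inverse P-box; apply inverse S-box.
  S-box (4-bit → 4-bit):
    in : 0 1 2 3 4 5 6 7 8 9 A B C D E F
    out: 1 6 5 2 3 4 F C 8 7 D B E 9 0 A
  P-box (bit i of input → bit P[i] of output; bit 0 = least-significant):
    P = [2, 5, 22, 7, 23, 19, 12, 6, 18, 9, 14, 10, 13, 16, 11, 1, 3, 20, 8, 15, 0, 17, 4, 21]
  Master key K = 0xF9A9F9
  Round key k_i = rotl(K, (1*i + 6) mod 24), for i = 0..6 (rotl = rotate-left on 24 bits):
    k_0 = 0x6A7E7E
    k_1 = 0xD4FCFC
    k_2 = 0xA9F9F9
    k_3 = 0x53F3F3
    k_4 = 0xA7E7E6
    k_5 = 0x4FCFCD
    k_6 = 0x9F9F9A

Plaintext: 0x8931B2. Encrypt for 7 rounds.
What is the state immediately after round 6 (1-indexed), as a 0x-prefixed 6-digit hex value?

0x2E63E7

s_0 = plaintext = 0x8931B2
s_1 = Round(s_0, k_0) = 0x933D32
s_2 = Round(s_1, k_1) = 0x8BF8E9
s_3 = Round(s_2, k_2) = 0xD87DD7
s_4 = Round(s_3, k_3) = 0xB77F30
s_5 = Round(s_4, k_4) = 0x8D68E1
s_6 = Round(s_5, k_5) = 0x2E63E7
s_7 = Round(s_6, k_6) = 0xDEB509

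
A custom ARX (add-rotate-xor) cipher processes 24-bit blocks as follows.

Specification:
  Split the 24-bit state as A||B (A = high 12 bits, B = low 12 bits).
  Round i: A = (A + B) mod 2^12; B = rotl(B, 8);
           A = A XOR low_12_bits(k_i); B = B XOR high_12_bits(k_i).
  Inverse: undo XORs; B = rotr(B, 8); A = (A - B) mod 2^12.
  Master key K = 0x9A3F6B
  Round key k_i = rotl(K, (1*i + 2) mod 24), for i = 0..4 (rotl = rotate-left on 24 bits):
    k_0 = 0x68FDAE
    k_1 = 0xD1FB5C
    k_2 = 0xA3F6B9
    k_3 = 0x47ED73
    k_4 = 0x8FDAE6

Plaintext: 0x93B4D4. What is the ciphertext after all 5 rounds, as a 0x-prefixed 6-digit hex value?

s_0 = plaintext = 0x93B4D4
s_1 = Round(s_0, k_0) = 0x3A12C2
s_2 = Round(s_1, k_1) = 0xD3FF33
s_3 = Round(s_2, k_2) = 0xACB9CC
s_4 = Round(s_3, k_3) = 0x9E48E2
s_5 = Round(s_4, k_4) = 0x820A73

0x820A73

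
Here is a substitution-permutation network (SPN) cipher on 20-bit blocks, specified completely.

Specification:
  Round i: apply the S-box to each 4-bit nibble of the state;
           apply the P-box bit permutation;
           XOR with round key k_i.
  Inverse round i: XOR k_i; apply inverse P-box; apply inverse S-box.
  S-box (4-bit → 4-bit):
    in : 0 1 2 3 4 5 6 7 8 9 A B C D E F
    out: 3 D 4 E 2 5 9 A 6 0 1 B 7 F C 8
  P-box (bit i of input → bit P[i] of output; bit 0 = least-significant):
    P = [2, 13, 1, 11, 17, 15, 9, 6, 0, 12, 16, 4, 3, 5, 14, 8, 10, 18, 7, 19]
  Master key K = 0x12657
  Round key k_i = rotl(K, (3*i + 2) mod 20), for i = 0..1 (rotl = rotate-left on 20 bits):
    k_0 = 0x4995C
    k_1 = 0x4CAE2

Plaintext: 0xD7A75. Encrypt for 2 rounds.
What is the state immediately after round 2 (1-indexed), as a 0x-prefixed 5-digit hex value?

s_0 = plaintext = 0xD7A75
s_1 = Round(s_0, k_0) = 0x81CBB
s_2 = Round(s_1, k_1) = 0x3332F

0x3332F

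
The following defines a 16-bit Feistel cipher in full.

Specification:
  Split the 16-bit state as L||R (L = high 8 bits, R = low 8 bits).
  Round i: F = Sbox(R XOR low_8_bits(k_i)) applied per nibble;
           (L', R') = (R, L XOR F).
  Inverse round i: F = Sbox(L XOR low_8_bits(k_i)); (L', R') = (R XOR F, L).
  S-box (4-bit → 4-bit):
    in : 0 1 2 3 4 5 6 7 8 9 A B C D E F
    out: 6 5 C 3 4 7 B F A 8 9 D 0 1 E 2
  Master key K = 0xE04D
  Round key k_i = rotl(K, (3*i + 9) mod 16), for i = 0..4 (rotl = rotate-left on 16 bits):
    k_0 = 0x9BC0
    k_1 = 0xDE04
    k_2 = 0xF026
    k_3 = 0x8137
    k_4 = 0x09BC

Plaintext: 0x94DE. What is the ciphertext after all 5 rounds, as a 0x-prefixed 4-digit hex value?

0xCB1E

s_0 = plaintext = 0x94DE
s_1 = Round(s_0, k_0) = 0xDECA
s_2 = Round(s_1, k_1) = 0xCAD0
s_3 = Round(s_2, k_2) = 0xD0E1
s_4 = Round(s_3, k_3) = 0xE1CB
s_5 = Round(s_4, k_4) = 0xCB1E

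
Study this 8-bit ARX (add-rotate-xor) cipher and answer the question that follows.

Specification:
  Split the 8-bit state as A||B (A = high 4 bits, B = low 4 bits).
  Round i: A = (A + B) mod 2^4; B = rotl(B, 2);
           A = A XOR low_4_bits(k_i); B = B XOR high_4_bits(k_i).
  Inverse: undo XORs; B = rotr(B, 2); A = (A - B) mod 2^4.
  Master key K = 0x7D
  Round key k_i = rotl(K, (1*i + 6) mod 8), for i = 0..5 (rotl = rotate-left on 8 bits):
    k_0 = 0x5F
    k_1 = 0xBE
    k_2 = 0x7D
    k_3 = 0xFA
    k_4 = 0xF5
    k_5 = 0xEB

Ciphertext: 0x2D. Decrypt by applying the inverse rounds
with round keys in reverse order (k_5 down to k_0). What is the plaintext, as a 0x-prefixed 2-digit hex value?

0xD0

s_0 = ciphertext = 0x2D
s_1 = InvRound(s_0, k_5) = 0xDC
s_2 = InvRound(s_1, k_4) = 0xCC
s_3 = InvRound(s_2, k_3) = 0xAC
s_4 = InvRound(s_3, k_2) = 0x9E
s_5 = InvRound(s_4, k_1) = 0x25
s_6 = InvRound(s_5, k_0) = 0xD0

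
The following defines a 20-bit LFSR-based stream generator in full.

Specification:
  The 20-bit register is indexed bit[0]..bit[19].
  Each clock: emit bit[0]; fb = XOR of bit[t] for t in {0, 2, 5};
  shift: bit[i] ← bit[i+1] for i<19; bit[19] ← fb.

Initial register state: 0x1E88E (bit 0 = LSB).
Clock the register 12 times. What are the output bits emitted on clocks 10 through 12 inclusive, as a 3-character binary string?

001

reg_0 = 0x1E88E
clock 1: out=0, reg = 0x8F447
clock 2: out=1, reg = 0x47A23
clock 3: out=1, reg = 0x23D11
clock 4: out=1, reg = 0x91E88
clock 5: out=0, reg = 0x48F44
clock 6: out=0, reg = 0xA47A2
clock 7: out=0, reg = 0xD23D1
clock 8: out=1, reg = 0xE91E8
clock 9: out=0, reg = 0xF48F4
clock 10: out=0, reg = 0x7A47A
clock 11: out=0, reg = 0xBD23D
clock 12: out=1, reg = 0xDE91E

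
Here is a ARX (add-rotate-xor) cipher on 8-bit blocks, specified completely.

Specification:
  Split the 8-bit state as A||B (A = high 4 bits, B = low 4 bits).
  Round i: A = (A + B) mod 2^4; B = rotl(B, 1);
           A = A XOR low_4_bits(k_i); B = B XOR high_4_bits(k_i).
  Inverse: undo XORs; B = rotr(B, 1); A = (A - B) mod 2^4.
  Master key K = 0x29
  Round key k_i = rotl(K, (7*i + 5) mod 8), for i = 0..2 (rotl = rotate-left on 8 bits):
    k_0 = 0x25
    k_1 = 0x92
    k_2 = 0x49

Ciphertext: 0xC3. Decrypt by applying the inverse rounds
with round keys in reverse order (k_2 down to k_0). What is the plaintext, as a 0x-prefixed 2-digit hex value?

0x99

s_0 = ciphertext = 0xC3
s_1 = InvRound(s_0, k_2) = 0xAB
s_2 = InvRound(s_1, k_1) = 0x71
s_3 = InvRound(s_2, k_0) = 0x99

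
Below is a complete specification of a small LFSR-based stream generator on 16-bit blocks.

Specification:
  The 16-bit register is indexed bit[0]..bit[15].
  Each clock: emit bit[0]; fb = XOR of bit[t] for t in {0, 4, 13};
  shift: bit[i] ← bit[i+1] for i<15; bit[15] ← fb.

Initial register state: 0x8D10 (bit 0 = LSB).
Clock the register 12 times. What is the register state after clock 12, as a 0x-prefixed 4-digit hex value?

reg_0 = 0x8D10
clock 1: out=0, reg = 0xC688
clock 2: out=0, reg = 0x6344
clock 3: out=0, reg = 0xB1A2
clock 4: out=0, reg = 0xD8D1
clock 5: out=1, reg = 0x6C68
clock 6: out=0, reg = 0xB634
clock 7: out=0, reg = 0x5B1A
clock 8: out=0, reg = 0xAD8D
clock 9: out=1, reg = 0x56C6
clock 10: out=0, reg = 0x2B63
clock 11: out=1, reg = 0x15B1
clock 12: out=1, reg = 0x0AD8

0x0AD8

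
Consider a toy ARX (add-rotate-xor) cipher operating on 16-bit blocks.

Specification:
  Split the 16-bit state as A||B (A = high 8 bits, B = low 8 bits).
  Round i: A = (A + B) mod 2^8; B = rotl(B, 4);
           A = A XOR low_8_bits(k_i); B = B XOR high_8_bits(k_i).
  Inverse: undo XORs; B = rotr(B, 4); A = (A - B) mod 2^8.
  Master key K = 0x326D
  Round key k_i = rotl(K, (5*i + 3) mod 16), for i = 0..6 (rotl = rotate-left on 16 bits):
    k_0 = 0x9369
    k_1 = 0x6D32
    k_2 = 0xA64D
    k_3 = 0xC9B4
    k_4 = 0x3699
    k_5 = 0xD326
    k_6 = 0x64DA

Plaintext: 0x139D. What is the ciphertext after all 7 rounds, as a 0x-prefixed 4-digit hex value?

s_0 = plaintext = 0x139D
s_1 = Round(s_0, k_0) = 0xD94A
s_2 = Round(s_1, k_1) = 0x11C9
s_3 = Round(s_2, k_2) = 0x973A
s_4 = Round(s_3, k_3) = 0x656A
s_5 = Round(s_4, k_4) = 0x5690
s_6 = Round(s_5, k_5) = 0xC0DA
s_7 = Round(s_6, k_6) = 0x40C9

0x40C9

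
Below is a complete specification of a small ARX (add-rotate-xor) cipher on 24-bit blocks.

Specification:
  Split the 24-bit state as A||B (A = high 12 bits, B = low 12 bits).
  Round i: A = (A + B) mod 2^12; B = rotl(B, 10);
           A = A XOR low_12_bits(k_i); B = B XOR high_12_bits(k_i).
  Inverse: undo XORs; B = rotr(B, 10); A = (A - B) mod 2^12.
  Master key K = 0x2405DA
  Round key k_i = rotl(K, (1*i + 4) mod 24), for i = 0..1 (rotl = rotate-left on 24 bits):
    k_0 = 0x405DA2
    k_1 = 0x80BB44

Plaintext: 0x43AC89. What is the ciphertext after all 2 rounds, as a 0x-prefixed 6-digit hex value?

s_0 = plaintext = 0x43AC89
s_1 = Round(s_0, k_0) = 0xD61327
s_2 = Round(s_1, k_1) = 0xBCC4C2

0xBCC4C2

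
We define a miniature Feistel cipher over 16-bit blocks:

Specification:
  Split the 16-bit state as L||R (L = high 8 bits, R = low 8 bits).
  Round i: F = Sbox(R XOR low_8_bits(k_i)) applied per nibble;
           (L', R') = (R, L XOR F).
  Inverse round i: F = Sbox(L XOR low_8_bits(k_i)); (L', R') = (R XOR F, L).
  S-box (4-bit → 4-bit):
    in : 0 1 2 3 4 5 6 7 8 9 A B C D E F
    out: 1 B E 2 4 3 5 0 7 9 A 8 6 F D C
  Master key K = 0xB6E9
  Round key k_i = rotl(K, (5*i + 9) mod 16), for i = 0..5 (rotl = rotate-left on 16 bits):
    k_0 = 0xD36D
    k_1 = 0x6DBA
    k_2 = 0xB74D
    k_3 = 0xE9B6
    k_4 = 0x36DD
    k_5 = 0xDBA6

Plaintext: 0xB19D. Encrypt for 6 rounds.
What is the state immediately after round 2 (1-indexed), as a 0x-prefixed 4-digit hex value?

s_0 = plaintext = 0xB19D
s_1 = Round(s_0, k_0) = 0x9D70
s_2 = Round(s_1, k_1) = 0x70F7
s_3 = Round(s_2, k_2) = 0xF7FA
s_4 = Round(s_3, k_3) = 0xFAB1
s_5 = Round(s_4, k_4) = 0xB1AC
s_6 = Round(s_5, k_5) = 0xACAB

0x70F7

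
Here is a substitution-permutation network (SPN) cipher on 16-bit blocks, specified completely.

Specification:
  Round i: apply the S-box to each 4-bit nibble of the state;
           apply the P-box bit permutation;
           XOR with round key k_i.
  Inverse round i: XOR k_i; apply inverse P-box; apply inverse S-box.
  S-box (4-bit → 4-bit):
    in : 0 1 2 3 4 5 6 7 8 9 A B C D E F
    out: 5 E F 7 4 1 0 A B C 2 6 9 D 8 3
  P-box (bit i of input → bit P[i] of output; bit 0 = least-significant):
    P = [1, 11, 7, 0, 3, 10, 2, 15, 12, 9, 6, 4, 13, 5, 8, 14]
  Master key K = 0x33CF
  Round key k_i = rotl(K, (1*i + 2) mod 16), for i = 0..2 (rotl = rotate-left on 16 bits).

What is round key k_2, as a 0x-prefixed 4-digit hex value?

K = 0x33CF
k_0 = rotl(K, (1*0+2) mod 16) = rotl(K, 2) = 0xCF3C
k_1 = rotl(K, (1*1+2) mod 16) = rotl(K, 3) = 0x9E79
k_2 = rotl(K, (1*2+2) mod 16) = rotl(K, 4) = 0x3CF3

0x3CF3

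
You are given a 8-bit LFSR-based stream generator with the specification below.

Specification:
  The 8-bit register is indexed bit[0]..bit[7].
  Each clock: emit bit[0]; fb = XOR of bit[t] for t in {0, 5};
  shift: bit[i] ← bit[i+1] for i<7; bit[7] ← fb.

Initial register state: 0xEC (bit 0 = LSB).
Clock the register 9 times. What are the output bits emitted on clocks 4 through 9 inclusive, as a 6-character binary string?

reg_0 = 0xEC
clock 1: out=0, reg = 0xF6
clock 2: out=0, reg = 0xFB
clock 3: out=1, reg = 0x7D
clock 4: out=1, reg = 0x3E
clock 5: out=0, reg = 0x9F
clock 6: out=1, reg = 0xCF
clock 7: out=1, reg = 0xE7
clock 8: out=1, reg = 0x73
clock 9: out=1, reg = 0x39

101111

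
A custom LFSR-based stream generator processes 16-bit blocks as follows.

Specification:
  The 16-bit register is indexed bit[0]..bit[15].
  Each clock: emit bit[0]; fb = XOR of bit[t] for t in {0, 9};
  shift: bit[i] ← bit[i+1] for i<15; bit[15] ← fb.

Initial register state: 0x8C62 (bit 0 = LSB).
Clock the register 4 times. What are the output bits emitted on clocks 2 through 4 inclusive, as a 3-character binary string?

100

reg_0 = 0x8C62
clock 1: out=0, reg = 0x4631
clock 2: out=1, reg = 0x2318
clock 3: out=0, reg = 0x918C
clock 4: out=0, reg = 0x48C6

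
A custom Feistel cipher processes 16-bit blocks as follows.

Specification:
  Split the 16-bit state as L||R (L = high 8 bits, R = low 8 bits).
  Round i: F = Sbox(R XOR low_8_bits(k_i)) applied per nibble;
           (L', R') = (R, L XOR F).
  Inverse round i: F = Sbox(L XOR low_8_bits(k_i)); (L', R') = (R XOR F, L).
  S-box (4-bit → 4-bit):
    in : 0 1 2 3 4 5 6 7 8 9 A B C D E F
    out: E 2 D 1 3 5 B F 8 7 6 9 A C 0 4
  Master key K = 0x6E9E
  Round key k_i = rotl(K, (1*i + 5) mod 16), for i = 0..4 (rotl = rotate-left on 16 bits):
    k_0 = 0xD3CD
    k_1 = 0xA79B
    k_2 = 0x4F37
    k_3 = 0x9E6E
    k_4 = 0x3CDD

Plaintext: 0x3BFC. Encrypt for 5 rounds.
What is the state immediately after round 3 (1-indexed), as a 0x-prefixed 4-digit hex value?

s_0 = plaintext = 0x3BFC
s_1 = Round(s_0, k_0) = 0xFC29
s_2 = Round(s_1, k_1) = 0x2961
s_3 = Round(s_2, k_2) = 0x6172
s_4 = Round(s_3, k_3) = 0x724B
s_5 = Round(s_4, k_4) = 0x4B09

0x6172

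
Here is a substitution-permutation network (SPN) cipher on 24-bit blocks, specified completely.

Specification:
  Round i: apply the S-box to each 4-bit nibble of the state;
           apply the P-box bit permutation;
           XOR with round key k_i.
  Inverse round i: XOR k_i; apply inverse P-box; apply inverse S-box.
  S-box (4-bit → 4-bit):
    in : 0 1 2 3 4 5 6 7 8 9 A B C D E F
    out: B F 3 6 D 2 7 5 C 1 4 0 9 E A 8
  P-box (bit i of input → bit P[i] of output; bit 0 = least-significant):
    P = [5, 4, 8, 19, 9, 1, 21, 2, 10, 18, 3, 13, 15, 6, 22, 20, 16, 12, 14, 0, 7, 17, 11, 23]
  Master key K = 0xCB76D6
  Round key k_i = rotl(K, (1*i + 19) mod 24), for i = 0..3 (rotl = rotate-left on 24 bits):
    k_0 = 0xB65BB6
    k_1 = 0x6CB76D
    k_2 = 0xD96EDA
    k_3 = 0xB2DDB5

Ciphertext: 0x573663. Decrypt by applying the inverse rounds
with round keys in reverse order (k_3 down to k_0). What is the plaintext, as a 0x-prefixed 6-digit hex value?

0xC8FF2B

s_0 = ciphertext = 0x573663
s_1 = InvRound(s_0, k_3) = 0x476E13
s_2 = InvRound(s_1, k_2) = 0x0FE3BF
s_3 = InvRound(s_2, k_1) = 0x263935
s_4 = InvRound(s_3, k_0) = 0xC8FF2B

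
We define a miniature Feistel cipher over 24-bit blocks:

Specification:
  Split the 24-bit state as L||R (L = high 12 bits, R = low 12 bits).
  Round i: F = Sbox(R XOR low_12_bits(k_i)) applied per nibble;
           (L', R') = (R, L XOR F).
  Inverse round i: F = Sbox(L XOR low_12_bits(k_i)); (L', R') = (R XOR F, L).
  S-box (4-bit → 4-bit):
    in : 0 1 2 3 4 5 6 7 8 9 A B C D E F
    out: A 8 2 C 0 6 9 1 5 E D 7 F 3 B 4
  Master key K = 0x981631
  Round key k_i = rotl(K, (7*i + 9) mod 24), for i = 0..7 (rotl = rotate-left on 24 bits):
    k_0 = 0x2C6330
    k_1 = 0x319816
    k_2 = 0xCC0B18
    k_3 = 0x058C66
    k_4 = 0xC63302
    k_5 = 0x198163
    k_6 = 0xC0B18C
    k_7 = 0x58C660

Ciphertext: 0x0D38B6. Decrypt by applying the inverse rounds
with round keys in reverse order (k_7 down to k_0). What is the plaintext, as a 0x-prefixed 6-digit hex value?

0x3CFA77

s_0 = ciphertext = 0x0D38B6
s_1 = InvRound(s_0, k_7) = 0x1CA0D3
s_2 = InvRound(s_1, k_6) = 0xADA1CA
s_3 = InvRound(s_2, k_5) = 0x6B4ADA
s_4 = InvRound(s_3, k_4) = 0xCA36B4
s_5 = InvRound(s_4, k_3) = 0xC42CA3
s_6 = InvRound(s_5, k_2) = 0xDCEC42
s_7 = InvRound(s_6, k_1) = 0xA77DCE
s_8 = InvRound(s_7, k_0) = 0x3CFA77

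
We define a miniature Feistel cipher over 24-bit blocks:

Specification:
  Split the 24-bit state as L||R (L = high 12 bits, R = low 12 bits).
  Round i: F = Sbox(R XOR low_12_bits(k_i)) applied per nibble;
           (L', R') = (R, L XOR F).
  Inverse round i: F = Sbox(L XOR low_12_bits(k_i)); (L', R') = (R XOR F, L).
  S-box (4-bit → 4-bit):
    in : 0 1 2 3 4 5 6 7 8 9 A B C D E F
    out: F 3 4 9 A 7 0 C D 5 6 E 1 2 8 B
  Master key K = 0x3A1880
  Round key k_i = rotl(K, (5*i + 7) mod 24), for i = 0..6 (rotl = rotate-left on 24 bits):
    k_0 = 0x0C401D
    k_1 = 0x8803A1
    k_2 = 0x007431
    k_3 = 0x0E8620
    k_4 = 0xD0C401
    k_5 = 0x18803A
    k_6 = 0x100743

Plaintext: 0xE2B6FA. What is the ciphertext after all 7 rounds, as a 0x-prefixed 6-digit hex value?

0x761FE5

s_0 = plaintext = 0xE2B6FA
s_1 = Round(s_0, k_0) = 0x6FAEA7
s_2 = Round(s_1, k_1) = 0xEA740A
s_3 = Round(s_2, k_2) = 0x40A139
s_4 = Round(s_3, k_3) = 0x13983F
s_5 = Round(s_4, k_4) = 0x83F0A1
s_6 = Round(s_5, k_5) = 0x0A1761
s_7 = Round(s_6, k_6) = 0x761FE5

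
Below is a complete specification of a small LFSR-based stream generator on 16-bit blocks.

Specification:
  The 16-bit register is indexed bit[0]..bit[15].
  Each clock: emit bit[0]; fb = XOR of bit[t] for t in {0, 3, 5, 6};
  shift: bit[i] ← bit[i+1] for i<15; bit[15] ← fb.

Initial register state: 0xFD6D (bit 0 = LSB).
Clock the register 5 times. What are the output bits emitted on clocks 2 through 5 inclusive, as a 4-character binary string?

0110

reg_0 = 0xFD6D
clock 1: out=1, reg = 0x7EB6
clock 2: out=0, reg = 0xBF5B
clock 3: out=1, reg = 0xDFAD
clock 4: out=1, reg = 0xEFD6
clock 5: out=0, reg = 0xF7EB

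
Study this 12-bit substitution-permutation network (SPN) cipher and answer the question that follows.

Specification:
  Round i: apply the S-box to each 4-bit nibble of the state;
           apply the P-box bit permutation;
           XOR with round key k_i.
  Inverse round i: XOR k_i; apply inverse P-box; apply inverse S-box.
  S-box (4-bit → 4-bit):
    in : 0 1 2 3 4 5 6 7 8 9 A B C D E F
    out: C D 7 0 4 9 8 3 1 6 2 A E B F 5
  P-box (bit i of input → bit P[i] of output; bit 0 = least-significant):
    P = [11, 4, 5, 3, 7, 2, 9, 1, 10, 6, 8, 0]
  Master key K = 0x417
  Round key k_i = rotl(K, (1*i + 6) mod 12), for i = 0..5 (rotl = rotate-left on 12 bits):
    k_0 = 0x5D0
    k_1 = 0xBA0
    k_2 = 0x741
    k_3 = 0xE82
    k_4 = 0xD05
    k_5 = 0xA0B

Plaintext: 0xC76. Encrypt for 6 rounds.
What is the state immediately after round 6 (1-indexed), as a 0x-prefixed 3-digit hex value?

s_0 = plaintext = 0xC76
s_1 = Round(s_0, k_0) = 0x41D
s_2 = Round(s_1, k_1) = 0x03A
s_3 = Round(s_2, k_2) = 0x650
s_4 = Round(s_3, k_3) = 0xE29
s_5 = Round(s_4, k_4) = 0xAF0
s_6 = Round(s_5, k_5) = 0x8E3

0x8E3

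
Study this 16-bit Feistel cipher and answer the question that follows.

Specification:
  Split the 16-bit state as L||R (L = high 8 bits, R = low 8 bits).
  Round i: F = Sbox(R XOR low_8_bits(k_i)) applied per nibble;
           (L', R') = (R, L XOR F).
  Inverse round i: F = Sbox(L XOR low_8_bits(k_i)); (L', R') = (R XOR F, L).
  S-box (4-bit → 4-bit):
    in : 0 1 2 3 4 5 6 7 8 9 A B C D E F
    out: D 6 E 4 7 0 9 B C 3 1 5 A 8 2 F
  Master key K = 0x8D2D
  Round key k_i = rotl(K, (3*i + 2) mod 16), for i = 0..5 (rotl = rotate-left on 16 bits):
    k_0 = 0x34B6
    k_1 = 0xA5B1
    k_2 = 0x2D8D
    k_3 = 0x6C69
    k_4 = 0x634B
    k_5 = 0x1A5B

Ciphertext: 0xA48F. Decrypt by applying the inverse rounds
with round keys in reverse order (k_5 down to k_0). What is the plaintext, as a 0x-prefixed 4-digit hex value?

s_0 = ciphertext = 0xA48F
s_1 = InvRound(s_0, k_5) = 0x70A4
s_2 = InvRound(s_1, k_4) = 0xE170
s_3 = InvRound(s_2, k_3) = 0xBCE1
s_4 = InvRound(s_3, k_2) = 0xA7BC
s_5 = InvRound(s_4, k_1) = 0xD5A7
s_6 = InvRound(s_5, k_0) = 0x33D5

0x33D5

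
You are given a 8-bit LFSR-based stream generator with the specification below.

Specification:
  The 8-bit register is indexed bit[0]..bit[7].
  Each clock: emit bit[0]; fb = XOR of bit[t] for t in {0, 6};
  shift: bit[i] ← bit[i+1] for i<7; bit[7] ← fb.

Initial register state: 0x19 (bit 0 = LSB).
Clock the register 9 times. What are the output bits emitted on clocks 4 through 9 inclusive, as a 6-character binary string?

110001

reg_0 = 0x19
clock 1: out=1, reg = 0x8C
clock 2: out=0, reg = 0x46
clock 3: out=0, reg = 0xA3
clock 4: out=1, reg = 0xD1
clock 5: out=1, reg = 0x68
clock 6: out=0, reg = 0xB4
clock 7: out=0, reg = 0x5A
clock 8: out=0, reg = 0xAD
clock 9: out=1, reg = 0xD6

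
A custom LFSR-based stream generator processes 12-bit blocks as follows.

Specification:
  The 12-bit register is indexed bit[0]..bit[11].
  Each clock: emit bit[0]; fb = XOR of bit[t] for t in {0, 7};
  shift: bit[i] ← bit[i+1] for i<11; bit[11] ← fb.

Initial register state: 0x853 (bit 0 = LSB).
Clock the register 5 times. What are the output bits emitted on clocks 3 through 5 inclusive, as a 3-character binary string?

reg_0 = 0x853
clock 1: out=1, reg = 0xC29
clock 2: out=1, reg = 0xE14
clock 3: out=0, reg = 0x70A
clock 4: out=0, reg = 0x385
clock 5: out=1, reg = 0x1C2

001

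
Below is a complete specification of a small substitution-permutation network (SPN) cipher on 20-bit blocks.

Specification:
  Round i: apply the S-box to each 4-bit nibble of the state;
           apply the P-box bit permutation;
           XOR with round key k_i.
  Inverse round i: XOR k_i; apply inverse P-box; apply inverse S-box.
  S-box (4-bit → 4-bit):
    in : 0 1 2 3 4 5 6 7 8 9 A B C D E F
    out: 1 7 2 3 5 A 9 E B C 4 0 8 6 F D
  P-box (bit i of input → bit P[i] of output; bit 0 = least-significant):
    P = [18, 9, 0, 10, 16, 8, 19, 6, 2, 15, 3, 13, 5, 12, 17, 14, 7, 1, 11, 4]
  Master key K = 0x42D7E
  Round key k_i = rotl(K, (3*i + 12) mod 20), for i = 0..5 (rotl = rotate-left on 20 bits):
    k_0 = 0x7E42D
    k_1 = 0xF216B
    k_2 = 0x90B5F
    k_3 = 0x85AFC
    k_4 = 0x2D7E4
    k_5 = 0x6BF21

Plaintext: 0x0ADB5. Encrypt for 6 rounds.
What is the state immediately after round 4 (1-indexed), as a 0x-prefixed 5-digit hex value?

0xE3BD9

s_0 = plaintext = 0x0ADB5
s_1 = Round(s_0, k_0) = 0x562A5
s_2 = Round(s_1, k_1) = 0x7E759
s_3 = Round(s_2, k_2) = 0xBF624
s_4 = Round(s_3, k_3) = 0xE3BD9
s_5 = Round(s_4, k_4) = 0xACA57
s_6 = Round(s_5, k_5) = 0x6F068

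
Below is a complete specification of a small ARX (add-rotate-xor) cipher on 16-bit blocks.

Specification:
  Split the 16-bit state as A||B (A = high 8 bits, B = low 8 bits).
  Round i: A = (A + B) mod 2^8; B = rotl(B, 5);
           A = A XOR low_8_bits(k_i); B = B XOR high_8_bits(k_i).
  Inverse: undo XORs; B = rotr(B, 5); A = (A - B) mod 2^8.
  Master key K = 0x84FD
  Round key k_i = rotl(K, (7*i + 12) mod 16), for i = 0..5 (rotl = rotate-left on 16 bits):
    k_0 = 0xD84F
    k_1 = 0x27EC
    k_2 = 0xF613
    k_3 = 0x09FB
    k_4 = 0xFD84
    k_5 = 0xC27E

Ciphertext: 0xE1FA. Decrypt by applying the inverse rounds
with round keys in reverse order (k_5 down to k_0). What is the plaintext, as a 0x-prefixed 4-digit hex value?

0x016C

s_0 = ciphertext = 0xE1FA
s_1 = InvRound(s_0, k_5) = 0xDEC1
s_2 = InvRound(s_1, k_4) = 0x79E1
s_3 = InvRound(s_2, k_3) = 0x3B47
s_4 = InvRound(s_3, k_2) = 0x9B8D
s_5 = InvRound(s_4, k_1) = 0x2255
s_6 = InvRound(s_5, k_0) = 0x016C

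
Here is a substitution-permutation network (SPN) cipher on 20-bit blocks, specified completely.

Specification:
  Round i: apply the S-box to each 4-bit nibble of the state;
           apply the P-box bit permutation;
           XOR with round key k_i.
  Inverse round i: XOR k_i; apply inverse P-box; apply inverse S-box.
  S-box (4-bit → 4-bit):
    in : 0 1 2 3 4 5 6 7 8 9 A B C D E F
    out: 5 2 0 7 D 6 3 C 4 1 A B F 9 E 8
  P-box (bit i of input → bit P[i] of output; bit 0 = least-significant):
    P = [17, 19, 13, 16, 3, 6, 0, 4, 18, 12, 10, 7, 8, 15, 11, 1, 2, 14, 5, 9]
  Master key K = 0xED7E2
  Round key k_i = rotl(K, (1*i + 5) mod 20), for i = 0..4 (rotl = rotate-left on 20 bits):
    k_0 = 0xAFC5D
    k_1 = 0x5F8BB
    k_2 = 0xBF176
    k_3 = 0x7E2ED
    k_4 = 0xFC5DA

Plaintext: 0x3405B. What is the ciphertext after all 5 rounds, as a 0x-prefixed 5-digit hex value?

0xDB3C8

s_0 = plaintext = 0x3405B
s_1 = Round(s_0, k_0) = 0x5B13A
s_2 = Round(s_1, k_1) = 0xC29D0
s_3 = Round(s_2, k_2) = 0xD934A
s_4 = Round(s_3, k_3) = 0xAF5F0
s_5 = Round(s_4, k_4) = 0xDB3C8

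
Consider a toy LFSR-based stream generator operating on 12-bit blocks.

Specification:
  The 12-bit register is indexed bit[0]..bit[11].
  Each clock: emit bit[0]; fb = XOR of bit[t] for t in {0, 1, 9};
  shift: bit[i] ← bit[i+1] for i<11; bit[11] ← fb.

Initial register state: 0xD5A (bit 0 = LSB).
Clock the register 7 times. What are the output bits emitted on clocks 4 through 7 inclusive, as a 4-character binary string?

1101

reg_0 = 0xD5A
clock 1: out=0, reg = 0xEAD
clock 2: out=1, reg = 0x756
clock 3: out=0, reg = 0x3AB
clock 4: out=1, reg = 0x9D5
clock 5: out=1, reg = 0xCEA
clock 6: out=0, reg = 0xE75
clock 7: out=1, reg = 0x73A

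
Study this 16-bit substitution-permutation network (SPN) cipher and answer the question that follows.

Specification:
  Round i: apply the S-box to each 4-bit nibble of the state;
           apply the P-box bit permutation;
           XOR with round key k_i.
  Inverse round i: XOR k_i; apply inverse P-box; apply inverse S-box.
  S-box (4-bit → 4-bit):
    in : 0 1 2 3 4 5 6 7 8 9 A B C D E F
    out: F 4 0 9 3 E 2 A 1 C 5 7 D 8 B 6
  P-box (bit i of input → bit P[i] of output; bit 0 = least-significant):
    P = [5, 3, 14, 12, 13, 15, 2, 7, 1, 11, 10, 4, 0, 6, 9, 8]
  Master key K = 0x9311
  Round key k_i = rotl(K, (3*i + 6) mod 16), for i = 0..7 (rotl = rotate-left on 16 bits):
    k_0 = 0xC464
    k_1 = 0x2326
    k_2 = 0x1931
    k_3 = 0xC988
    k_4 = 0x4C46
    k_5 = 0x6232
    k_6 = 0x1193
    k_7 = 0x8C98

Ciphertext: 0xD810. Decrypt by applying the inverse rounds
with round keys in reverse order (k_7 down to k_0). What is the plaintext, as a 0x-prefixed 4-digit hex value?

0x611E

s_0 = ciphertext = 0xD810
s_1 = InvRound(s_0, k_7) = 0x21D5
s_2 = InvRound(s_1, k_6) = 0x68AD
s_3 = InvRound(s_2, k_5) = 0xAE96
s_4 = InvRound(s_3, k_4) = 0xFDE1
s_5 = InvRound(s_4, k_3) = 0x418E
s_6 = InvRound(s_5, k_2) = 0x8E90
s_7 = InvRound(s_6, k_1) = 0xD008
s_8 = InvRound(s_7, k_0) = 0x611E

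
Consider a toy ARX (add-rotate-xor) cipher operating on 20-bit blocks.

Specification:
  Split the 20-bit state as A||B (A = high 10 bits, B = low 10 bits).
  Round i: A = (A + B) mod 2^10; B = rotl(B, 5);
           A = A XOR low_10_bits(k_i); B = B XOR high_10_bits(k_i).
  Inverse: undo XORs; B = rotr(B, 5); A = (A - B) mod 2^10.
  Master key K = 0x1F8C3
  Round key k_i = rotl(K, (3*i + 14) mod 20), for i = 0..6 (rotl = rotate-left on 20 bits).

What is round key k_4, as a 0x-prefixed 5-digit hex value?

0xE30C7

K = 0x1F8C3
k_0 = rotl(K, (3*0+14) mod 20) = rotl(K, 14) = 0x0C7E3
k_1 = rotl(K, (3*1+14) mod 20) = rotl(K, 17) = 0x63F18
k_2 = rotl(K, (3*2+14) mod 20) = rotl(K, 0) = 0x1F8C3
k_3 = rotl(K, (3*3+14) mod 20) = rotl(K, 3) = 0xFC618
k_4 = rotl(K, (3*4+14) mod 20) = rotl(K, 6) = 0xE30C7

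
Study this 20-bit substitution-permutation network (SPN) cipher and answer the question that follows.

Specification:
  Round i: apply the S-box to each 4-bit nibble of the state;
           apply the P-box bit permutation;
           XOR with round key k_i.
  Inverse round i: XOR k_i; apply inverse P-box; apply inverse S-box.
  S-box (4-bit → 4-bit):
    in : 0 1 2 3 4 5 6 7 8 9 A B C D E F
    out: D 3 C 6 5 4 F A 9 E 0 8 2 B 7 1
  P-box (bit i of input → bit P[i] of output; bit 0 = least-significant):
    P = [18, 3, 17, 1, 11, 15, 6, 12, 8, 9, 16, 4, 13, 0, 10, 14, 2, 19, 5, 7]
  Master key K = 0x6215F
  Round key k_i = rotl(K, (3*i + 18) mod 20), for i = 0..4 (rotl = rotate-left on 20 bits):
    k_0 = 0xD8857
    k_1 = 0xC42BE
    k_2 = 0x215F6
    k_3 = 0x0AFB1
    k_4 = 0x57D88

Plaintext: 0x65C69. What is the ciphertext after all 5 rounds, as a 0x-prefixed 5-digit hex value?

s_0 = plaintext = 0x65C69
s_1 = Round(s_0, k_0) = 0x716B9
s_2 = Round(s_1, k_1) = 0x77125
s_3 = Round(s_2, k_2) = 0x84637
s_4 = Round(s_3, k_3) = 0x1086F
s_5 = Round(s_4, k_4) = 0x980DC

0x980DC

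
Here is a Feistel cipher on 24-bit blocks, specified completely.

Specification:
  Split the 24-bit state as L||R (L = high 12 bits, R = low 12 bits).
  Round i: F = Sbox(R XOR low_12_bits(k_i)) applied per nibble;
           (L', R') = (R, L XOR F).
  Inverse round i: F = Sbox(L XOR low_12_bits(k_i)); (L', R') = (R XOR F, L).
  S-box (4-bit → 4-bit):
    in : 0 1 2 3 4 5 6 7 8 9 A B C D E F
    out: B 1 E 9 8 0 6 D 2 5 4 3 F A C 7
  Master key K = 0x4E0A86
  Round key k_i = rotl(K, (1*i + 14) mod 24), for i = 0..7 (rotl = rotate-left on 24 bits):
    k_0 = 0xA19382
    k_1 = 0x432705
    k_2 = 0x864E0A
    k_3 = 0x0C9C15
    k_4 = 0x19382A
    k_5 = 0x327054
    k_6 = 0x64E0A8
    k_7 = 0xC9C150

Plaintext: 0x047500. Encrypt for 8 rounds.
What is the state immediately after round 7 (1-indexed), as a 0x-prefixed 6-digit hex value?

s_0 = plaintext = 0x047500
s_1 = Round(s_0, k_0) = 0x500669
s_2 = Round(s_1, k_1) = 0x66946F
s_3 = Round(s_2, k_2) = 0x46F209
s_4 = Round(s_3, k_3) = 0x209870
s_5 = Round(s_4, k_4) = 0x87090D
s_6 = Round(s_5, k_5) = 0x90DD75
s_7 = Round(s_6, k_6) = 0xD753A7
s_8 = Round(s_7, k_7) = 0x3A7308

0xD753A7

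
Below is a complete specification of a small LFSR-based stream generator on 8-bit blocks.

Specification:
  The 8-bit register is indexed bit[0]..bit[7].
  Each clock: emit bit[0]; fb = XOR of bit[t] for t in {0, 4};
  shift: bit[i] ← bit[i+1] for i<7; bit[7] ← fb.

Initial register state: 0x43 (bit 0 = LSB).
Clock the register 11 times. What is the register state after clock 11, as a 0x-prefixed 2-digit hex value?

reg_0 = 0x43
clock 1: out=1, reg = 0xA1
clock 2: out=1, reg = 0xD0
clock 3: out=0, reg = 0xE8
clock 4: out=0, reg = 0x74
clock 5: out=0, reg = 0xBA
clock 6: out=0, reg = 0xDD
clock 7: out=1, reg = 0x6E
clock 8: out=0, reg = 0x37
clock 9: out=1, reg = 0x1B
clock 10: out=1, reg = 0x0D
clock 11: out=1, reg = 0x86

0x86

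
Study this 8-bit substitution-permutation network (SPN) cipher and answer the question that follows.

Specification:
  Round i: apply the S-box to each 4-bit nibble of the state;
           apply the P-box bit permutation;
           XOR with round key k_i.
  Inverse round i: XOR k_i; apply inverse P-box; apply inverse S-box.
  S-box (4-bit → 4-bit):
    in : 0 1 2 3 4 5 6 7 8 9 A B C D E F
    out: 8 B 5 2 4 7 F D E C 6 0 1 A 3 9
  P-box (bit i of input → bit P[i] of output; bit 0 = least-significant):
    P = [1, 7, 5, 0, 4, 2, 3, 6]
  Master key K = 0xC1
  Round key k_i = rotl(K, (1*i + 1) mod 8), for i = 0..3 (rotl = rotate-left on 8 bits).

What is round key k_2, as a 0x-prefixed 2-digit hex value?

0x0E

K = 0xC1
k_0 = rotl(K, (1*0+1) mod 8) = rotl(K, 1) = 0x83
k_1 = rotl(K, (1*1+1) mod 8) = rotl(K, 2) = 0x07
k_2 = rotl(K, (1*2+1) mod 8) = rotl(K, 3) = 0x0E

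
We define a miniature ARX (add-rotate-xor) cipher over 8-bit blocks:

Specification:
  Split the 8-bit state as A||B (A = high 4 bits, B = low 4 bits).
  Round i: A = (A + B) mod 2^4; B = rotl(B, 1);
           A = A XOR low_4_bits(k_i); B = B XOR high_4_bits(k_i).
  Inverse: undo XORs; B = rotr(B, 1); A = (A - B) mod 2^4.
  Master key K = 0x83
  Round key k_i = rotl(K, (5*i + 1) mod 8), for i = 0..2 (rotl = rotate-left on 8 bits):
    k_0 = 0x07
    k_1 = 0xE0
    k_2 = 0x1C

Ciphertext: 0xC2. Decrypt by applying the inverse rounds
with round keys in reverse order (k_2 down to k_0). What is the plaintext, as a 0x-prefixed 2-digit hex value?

0xED

s_0 = ciphertext = 0xC2
s_1 = InvRound(s_0, k_2) = 0x79
s_2 = InvRound(s_1, k_1) = 0xCB
s_3 = InvRound(s_2, k_0) = 0xED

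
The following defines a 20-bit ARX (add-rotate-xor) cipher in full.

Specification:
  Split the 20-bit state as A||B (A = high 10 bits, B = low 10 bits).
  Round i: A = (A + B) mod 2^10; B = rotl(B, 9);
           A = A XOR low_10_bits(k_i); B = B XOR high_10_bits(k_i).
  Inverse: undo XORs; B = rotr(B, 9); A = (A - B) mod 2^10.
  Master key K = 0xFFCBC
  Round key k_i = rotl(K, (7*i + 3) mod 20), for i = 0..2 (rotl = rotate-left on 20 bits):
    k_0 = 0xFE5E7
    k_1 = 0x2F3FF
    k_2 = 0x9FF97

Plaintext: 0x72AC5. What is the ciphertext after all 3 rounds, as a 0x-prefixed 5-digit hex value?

s_0 = plaintext = 0x72AC5
s_1 = Round(s_0, k_0) = 0x5A09B
s_2 = Round(s_1, k_1) = 0x7F2F1
s_3 = Round(s_2, k_2) = 0xDE907

0xDE907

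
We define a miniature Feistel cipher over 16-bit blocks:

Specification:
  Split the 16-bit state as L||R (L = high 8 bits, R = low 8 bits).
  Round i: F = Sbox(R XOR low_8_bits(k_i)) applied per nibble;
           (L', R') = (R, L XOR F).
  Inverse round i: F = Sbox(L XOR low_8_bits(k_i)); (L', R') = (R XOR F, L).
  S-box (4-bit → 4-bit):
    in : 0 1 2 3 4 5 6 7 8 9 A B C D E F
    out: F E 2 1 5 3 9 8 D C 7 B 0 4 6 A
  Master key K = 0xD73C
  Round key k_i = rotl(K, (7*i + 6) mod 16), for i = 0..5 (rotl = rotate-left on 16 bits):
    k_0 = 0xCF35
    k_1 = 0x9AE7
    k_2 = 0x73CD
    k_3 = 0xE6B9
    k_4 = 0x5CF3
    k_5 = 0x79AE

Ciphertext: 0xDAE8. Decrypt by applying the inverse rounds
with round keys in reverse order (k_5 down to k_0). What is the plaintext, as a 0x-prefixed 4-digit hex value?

0x9DA9

s_0 = ciphertext = 0xDAE8
s_1 = InvRound(s_0, k_5) = 0x6DDA
s_2 = InvRound(s_1, k_4) = 0x1C6D
s_3 = InvRound(s_2, k_3) = 0x1E1C
s_4 = InvRound(s_3, k_2) = 0x5D1E
s_5 = InvRound(s_4, k_1) = 0xA95D
s_6 = InvRound(s_5, k_0) = 0x9DA9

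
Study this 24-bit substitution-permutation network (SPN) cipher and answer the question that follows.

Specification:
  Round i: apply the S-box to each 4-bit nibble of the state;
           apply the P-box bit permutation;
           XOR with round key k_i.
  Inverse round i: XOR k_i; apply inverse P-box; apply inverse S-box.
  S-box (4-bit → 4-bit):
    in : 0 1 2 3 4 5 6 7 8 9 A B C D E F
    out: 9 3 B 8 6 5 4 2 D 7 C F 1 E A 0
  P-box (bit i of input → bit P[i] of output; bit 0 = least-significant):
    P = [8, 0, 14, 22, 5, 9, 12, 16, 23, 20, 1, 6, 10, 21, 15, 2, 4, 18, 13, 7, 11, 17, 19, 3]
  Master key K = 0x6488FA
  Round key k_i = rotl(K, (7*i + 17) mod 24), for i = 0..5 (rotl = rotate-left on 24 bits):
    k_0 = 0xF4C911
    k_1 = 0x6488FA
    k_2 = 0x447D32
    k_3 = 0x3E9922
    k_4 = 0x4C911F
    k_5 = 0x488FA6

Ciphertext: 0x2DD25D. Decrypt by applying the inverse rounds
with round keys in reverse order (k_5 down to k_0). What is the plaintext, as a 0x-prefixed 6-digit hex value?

s_0 = ciphertext = 0x2DD25D
s_1 = InvRound(s_0, k_5) = 0x021A8B
s_2 = InvRound(s_1, k_4) = 0x92AF70
s_3 = InvRound(s_2, k_3) = 0x69184F
s_4 = InvRound(s_3, k_2) = 0xA92309
s_5 = InvRound(s_4, k_1) = 0x5B6822
s_6 = InvRound(s_5, k_0) = 0x494501

0x494501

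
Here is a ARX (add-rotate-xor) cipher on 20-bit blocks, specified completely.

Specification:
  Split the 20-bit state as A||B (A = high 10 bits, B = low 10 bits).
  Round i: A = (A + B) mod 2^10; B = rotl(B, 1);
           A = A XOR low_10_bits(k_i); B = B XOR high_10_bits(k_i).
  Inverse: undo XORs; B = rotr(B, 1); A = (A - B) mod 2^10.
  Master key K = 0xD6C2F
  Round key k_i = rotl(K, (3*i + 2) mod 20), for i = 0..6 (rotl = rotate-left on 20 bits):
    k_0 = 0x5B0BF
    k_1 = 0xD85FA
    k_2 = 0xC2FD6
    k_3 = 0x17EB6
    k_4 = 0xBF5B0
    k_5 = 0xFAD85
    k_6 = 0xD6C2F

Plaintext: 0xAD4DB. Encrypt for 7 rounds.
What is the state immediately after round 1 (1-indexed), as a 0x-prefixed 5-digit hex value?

s_0 = plaintext = 0xAD4DB
s_1 = Round(s_0, k_0) = 0xCBCDA
s_2 = Round(s_1, k_1) = 0x7CED5
s_3 = Round(s_2, k_2) = 0xC7AA0
s_4 = Round(s_3, k_3) = 0xC211E
s_5 = Round(s_4, k_4) = 0x658C1
s_6 = Round(s_5, k_5) = 0xF4A69
s_7 = Round(s_6, k_6) = 0x85388

0xCBCDA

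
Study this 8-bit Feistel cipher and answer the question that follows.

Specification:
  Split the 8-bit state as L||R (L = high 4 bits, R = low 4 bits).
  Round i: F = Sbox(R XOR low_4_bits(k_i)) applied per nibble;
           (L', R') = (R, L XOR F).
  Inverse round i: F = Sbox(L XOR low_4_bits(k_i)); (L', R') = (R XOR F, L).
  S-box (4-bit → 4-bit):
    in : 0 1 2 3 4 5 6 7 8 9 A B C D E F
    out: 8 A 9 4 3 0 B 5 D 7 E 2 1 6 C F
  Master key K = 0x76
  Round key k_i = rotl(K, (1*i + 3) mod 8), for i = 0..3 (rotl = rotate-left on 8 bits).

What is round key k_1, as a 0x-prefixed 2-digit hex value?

0x67

K = 0x76
k_0 = rotl(K, (1*0+3) mod 8) = rotl(K, 3) = 0xB3
k_1 = rotl(K, (1*1+3) mod 8) = rotl(K, 4) = 0x67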